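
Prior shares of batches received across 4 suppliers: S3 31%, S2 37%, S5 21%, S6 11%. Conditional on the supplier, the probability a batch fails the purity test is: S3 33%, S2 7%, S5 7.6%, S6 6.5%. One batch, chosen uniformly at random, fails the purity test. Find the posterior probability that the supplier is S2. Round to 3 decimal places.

0.171

Unnormalized posteriors (prior × likelihood):
  S3: 0.31 × 0.33 = 0.1023
  S2: 0.37 × 0.07 = 0.0259
  S5: 0.21 × 0.076 = 0.01596
  S6: 0.11 × 0.065 = 0.00715
Normalizing constant = 0.15131.
P(S2 | evidence) = 0.0259 / 0.15131 ≈ 0.171.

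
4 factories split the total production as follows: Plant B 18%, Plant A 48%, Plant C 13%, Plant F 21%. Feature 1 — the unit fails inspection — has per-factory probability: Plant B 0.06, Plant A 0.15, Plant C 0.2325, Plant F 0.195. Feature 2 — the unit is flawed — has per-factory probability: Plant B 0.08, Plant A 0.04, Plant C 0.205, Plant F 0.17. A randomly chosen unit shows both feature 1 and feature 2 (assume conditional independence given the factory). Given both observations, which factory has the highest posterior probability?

Plant F

By Bayes' rule, posterior ∝ prior × likelihood:
  Plant B: 0.18 × 0.06 × 0.08 = 0.000864
  Plant A: 0.48 × 0.15 × 0.04 = 0.00288
  Plant C: 0.13 × 0.2325 × 0.205 = 0.006196125
  Plant F: 0.21 × 0.195 × 0.17 = 0.0069615
Sum = 0.016901625.
Largest term belongs to Plant F, so Plant F is most probable.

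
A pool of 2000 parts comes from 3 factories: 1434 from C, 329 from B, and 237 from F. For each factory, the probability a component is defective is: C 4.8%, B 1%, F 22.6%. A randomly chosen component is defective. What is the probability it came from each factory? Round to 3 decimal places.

Prior × likelihood for each hypothesis:
  C: 0.717 × 0.048 = 0.034416
  B: 0.1645 × 0.01 = 0.001645
  F: 0.1185 × 0.226 = 0.026781
Normalizing constant = 0.062842.
P(C | defective) = 0.034416/0.062842 ≈ 0.548
P(B | defective) = 0.001645/0.062842 ≈ 0.026
P(F | defective) = 0.026781/0.062842 ≈ 0.426

C 0.548, B 0.026, F 0.426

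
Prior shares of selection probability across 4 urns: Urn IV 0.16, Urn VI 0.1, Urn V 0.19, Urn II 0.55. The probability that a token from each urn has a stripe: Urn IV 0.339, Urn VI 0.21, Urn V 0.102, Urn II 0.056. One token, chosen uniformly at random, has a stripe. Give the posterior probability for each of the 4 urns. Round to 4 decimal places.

Urn IV 0.4325, Urn VI 0.1674, Urn V 0.1545, Urn II 0.2456

Prior × likelihood for each hypothesis:
  Urn IV: 0.16 × 0.339 = 0.05424
  Urn VI: 0.1 × 0.21 = 0.021
  Urn V: 0.19 × 0.102 = 0.01938
  Urn II: 0.55 × 0.056 = 0.0308
Total = 0.12542.
P(Urn IV | striped) = 0.05424/0.12542 ≈ 0.4325
P(Urn VI | striped) = 0.021/0.12542 ≈ 0.1674
P(Urn V | striped) = 0.01938/0.12542 ≈ 0.1545
P(Urn II | striped) = 0.0308/0.12542 ≈ 0.2456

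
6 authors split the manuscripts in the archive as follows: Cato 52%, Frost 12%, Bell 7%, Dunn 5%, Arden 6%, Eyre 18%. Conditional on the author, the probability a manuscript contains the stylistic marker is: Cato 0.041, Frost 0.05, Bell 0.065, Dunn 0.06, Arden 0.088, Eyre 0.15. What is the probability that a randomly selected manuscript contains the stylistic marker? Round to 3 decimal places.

By Bayes' rule, posterior ∝ prior × likelihood:
  Cato: 0.52 × 0.041 = 0.02132
  Frost: 0.12 × 0.05 = 0.006
  Bell: 0.07 × 0.065 = 0.00455
  Dunn: 0.05 × 0.06 = 0.003
  Arden: 0.06 × 0.088 = 0.00528
  Eyre: 0.18 × 0.15 = 0.027
P(marker) = 0.02132 + 0.006 + 0.00455 + 0.003 + 0.00528 + 0.027 = 0.06715 → 0.067.

0.067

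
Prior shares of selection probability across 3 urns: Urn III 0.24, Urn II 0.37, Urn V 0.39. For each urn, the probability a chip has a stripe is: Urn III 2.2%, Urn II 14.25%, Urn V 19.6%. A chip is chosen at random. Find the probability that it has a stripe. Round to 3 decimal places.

Compute prior × likelihood for every hypothesis:
  Urn III: 0.24 × 0.022 = 0.00528
  Urn II: 0.37 × 0.1425 = 0.052725
  Urn V: 0.39 × 0.196 = 0.07644
P(striped) = 0.00528 + 0.052725 + 0.07644 = 0.134445 → 0.134.

0.134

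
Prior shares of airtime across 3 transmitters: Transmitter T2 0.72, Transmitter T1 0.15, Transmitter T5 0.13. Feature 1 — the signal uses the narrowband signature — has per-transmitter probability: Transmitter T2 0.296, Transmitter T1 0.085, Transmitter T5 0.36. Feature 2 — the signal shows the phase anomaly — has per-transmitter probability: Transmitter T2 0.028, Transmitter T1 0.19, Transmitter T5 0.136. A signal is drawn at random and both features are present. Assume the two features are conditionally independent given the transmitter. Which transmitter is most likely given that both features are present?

By Bayes' rule, posterior ∝ prior × likelihood:
  Transmitter T2: 0.72 × 0.296 × 0.028 = 0.00596736
  Transmitter T1: 0.15 × 0.085 × 0.19 = 0.0024225
  Transmitter T5: 0.13 × 0.36 × 0.136 = 0.0063648
Sum = 0.01475466.
Largest term belongs to Transmitter T5, so Transmitter T5 is most probable.

Transmitter T5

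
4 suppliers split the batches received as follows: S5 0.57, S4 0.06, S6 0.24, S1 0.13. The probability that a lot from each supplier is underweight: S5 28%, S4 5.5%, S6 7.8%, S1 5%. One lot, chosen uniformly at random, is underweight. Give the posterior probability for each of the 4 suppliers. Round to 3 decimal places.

Unnormalized posteriors (prior × likelihood):
  S5: 0.57 × 0.28 = 0.1596
  S4: 0.06 × 0.055 = 0.0033
  S6: 0.24 × 0.078 = 0.01872
  S1: 0.13 × 0.05 = 0.0065
Sum = 0.18812.
P(S5 | underweight) = 0.1596/0.18812 ≈ 0.848
P(S4 | underweight) = 0.0033/0.18812 ≈ 0.018
P(S6 | underweight) = 0.01872/0.18812 ≈ 0.100
P(S1 | underweight) = 0.0065/0.18812 ≈ 0.035

S5 0.848, S4 0.018, S6 0.100, S1 0.035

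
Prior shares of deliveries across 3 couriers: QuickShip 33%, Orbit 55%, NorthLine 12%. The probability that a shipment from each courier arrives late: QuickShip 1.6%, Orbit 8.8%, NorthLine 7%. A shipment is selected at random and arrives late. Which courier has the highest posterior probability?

Orbit

Compute prior × likelihood for every hypothesis:
  QuickShip: 0.33 × 0.016 = 0.00528
  Orbit: 0.55 × 0.088 = 0.0484
  NorthLine: 0.12 × 0.07 = 0.0084
Total = 0.06208.
Largest term belongs to Orbit, so Orbit is most probable.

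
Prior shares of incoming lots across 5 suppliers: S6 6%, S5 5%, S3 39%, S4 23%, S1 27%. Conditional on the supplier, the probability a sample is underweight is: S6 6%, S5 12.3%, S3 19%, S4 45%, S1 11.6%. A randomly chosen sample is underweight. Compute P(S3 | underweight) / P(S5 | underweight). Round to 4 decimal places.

12.0488

Compute prior × likelihood for every hypothesis:
  S6: 0.06 × 0.06 = 0.0036
  S5: 0.05 × 0.123 = 0.00615
  S3: 0.39 × 0.19 = 0.0741
  S4: 0.23 × 0.45 = 0.1035
  S1: 0.27 × 0.116 = 0.03132
Sum = 0.21867.
The ratio is 0.0741 / 0.00615 (the normalizer cancels) = 12.0488.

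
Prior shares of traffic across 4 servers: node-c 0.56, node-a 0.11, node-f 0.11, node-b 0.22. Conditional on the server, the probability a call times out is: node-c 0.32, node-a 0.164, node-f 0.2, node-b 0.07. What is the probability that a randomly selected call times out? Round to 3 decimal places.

0.235

Unnormalized posteriors (prior × likelihood):
  node-c: 0.56 × 0.32 = 0.1792
  node-a: 0.11 × 0.164 = 0.01804
  node-f: 0.11 × 0.2 = 0.022
  node-b: 0.22 × 0.07 = 0.0154
P(timeout) = 0.1792 + 0.01804 + 0.022 + 0.0154 = 0.23464 → 0.235.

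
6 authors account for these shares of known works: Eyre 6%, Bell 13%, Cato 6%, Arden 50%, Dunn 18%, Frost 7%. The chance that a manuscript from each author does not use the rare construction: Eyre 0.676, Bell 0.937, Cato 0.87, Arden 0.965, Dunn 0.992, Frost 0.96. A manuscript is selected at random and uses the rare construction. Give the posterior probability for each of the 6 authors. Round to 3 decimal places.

Eyre 0.340, Bell 0.143, Cato 0.136, Arden 0.306, Dunn 0.025, Frost 0.049

Taking complements, P(rare-form | each) = Eyre 0.324, Bell 0.063, Cato 0.13, Arden 0.035, Dunn 0.008, Frost 0.04.
Compute prior × likelihood for every hypothesis:
  Eyre: 0.06 × 0.324 = 0.01944
  Bell: 0.13 × 0.063 = 0.00819
  Cato: 0.06 × 0.13 = 0.0078
  Arden: 0.5 × 0.035 = 0.0175
  Dunn: 0.18 × 0.008 = 0.00144
  Frost: 0.07 × 0.04 = 0.0028
Total = 0.05717.
P(Eyre | rare-form) = 0.01944/0.05717 ≈ 0.340
P(Bell | rare-form) = 0.00819/0.05717 ≈ 0.143
P(Cato | rare-form) = 0.0078/0.05717 ≈ 0.136
P(Arden | rare-form) = 0.0175/0.05717 ≈ 0.306
P(Dunn | rare-form) = 0.00144/0.05717 ≈ 0.025
P(Frost | rare-form) = 0.0028/0.05717 ≈ 0.049
(Check: 0.340+0.143+0.136+0.306+0.025+0.049 = 0.999.)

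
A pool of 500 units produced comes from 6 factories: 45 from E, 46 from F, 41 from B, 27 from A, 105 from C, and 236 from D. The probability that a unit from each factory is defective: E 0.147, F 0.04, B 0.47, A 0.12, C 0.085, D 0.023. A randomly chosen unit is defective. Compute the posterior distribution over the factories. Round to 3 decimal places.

E 0.146, F 0.041, B 0.425, A 0.071, C 0.197, D 0.120

Compute prior × likelihood for every hypothesis:
  E: 0.09 × 0.147 = 0.01323
  F: 0.092 × 0.04 = 0.00368
  B: 0.082 × 0.47 = 0.03854
  A: 0.054 × 0.12 = 0.00648
  C: 0.21 × 0.085 = 0.01785
  D: 0.472 × 0.023 = 0.010856
Total = 0.090636.
P(E | defective) = 0.01323/0.090636 ≈ 0.146
P(F | defective) = 0.00368/0.090636 ≈ 0.041
P(B | defective) = 0.03854/0.090636 ≈ 0.425
P(A | defective) = 0.00648/0.090636 ≈ 0.071
P(C | defective) = 0.01785/0.090636 ≈ 0.197
P(D | defective) = 0.010856/0.090636 ≈ 0.120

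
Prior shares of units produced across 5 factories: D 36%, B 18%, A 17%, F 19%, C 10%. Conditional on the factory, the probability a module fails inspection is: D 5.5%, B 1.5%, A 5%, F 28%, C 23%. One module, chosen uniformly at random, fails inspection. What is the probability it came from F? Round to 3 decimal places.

By Bayes' rule, posterior ∝ prior × likelihood:
  D: 0.36 × 0.055 = 0.0198
  B: 0.18 × 0.015 = 0.0027
  A: 0.17 × 0.05 = 0.0085
  F: 0.19 × 0.28 = 0.0532
  C: 0.1 × 0.23 = 0.023
Total = 0.1072.
P(F | evidence) = 0.0532 / 0.1072 ≈ 0.496.

0.496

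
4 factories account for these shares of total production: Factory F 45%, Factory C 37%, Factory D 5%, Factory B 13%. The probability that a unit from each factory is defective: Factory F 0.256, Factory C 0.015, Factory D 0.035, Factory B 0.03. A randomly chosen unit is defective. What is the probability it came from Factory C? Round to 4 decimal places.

0.0439

Unnormalized posteriors (prior × likelihood):
  Factory F: 0.45 × 0.256 = 0.1152
  Factory C: 0.37 × 0.015 = 0.00555
  Factory D: 0.05 × 0.035 = 0.00175
  Factory B: 0.13 × 0.03 = 0.0039
Normalizing constant = 0.1264.
P(Factory C | evidence) = 0.00555 / 0.1264 ≈ 0.0439.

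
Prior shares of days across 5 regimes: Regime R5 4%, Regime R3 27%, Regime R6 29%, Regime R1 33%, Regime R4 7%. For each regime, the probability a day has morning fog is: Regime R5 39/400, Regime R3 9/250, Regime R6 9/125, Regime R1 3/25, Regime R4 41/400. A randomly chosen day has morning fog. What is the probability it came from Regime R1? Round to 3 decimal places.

0.487

Prior × likelihood for each hypothesis:
  Regime R5: 0.04 × 0.0975 = 0.0039
  Regime R3: 0.27 × 0.036 = 0.00972
  Regime R6: 0.29 × 0.072 = 0.02088
  Regime R1: 0.33 × 0.12 = 0.0396
  Regime R4: 0.07 × 0.1025 = 0.007175
Sum = 0.081275.
P(Regime R1 | evidence) = 0.0396 / 0.081275 ≈ 0.487.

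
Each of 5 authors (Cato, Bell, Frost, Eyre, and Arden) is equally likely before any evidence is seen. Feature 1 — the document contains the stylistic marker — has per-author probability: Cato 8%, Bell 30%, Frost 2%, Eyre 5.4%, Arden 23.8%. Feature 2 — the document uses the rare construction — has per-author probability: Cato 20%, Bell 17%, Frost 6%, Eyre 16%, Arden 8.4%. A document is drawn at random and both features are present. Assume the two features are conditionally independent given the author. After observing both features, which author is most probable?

Bell

Since the prior is uniform, the posterior is proportional to the likelihood:
  Cato: 0.08 × 0.2 = 0.016
  Bell: 0.3 × 0.17 = 0.051
  Frost: 0.02 × 0.06 = 0.0012
  Eyre: 0.054 × 0.16 = 0.00864
  Arden: 0.238 × 0.084 = 0.019992
Sum = 0.096832.
Largest term belongs to Bell, so Bell is most probable.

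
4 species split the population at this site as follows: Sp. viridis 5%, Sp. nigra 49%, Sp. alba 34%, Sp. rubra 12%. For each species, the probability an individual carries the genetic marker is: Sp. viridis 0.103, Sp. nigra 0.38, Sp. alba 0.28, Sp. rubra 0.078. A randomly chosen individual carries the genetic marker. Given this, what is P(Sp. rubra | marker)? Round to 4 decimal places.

Prior × likelihood for each hypothesis:
  Sp. viridis: 0.05 × 0.103 = 0.00515
  Sp. nigra: 0.49 × 0.38 = 0.1862
  Sp. alba: 0.34 × 0.28 = 0.0952
  Sp. rubra: 0.12 × 0.078 = 0.00936
Normalizing constant = 0.29591.
P(Sp. rubra | evidence) = 0.00936 / 0.29591 ≈ 0.0316.

0.0316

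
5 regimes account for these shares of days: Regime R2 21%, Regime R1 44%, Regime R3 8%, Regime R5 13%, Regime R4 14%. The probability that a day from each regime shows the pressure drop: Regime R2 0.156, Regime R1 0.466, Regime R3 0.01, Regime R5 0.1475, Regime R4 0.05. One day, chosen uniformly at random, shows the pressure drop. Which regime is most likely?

Unnormalized posteriors (prior × likelihood):
  Regime R2: 0.21 × 0.156 = 0.03276
  Regime R1: 0.44 × 0.466 = 0.20504
  Regime R3: 0.08 × 0.01 = 0.0008
  Regime R5: 0.13 × 0.1475 = 0.019175
  Regime R4: 0.14 × 0.05 = 0.007
Total = 0.264775.
Largest term belongs to Regime R1, so Regime R1 is most probable.

Regime R1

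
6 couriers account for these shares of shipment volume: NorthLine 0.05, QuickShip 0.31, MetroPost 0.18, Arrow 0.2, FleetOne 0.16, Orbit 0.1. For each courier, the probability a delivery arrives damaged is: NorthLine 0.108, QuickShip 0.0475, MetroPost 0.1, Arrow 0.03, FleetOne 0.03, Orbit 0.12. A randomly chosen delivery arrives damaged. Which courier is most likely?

By Bayes' rule, posterior ∝ prior × likelihood:
  NorthLine: 0.05 × 0.108 = 0.0054
  QuickShip: 0.31 × 0.0475 = 0.014725
  MetroPost: 0.18 × 0.1 = 0.018
  Arrow: 0.2 × 0.03 = 0.006
  FleetOne: 0.16 × 0.03 = 0.0048
  Orbit: 0.1 × 0.12 = 0.012
Normalizing constant = 0.060925.
Largest term belongs to MetroPost, so MetroPost is most probable.

MetroPost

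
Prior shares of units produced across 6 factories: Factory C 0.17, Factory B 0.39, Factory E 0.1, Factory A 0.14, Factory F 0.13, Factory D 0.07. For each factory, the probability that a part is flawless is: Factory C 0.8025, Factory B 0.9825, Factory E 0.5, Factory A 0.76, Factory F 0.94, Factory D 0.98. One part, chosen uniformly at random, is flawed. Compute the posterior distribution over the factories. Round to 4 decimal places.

Taking complements, P(flawed | each) = Factory C 0.1975, Factory B 0.0175, Factory E 0.5, Factory A 0.24, Factory F 0.06, Factory D 0.02.
Unnormalized posteriors (prior × likelihood):
  Factory C: 0.17 × 0.1975 = 0.033575
  Factory B: 0.39 × 0.0175 = 0.006825
  Factory E: 0.1 × 0.5 = 0.05
  Factory A: 0.14 × 0.24 = 0.0336
  Factory F: 0.13 × 0.06 = 0.0078
  Factory D: 0.07 × 0.02 = 0.0014
Total = 0.1332.
P(Factory C | flawed) = 0.033575/0.1332 ≈ 0.2521
P(Factory B | flawed) = 0.006825/0.1332 ≈ 0.0512
P(Factory E | flawed) = 0.05/0.1332 ≈ 0.3754
P(Factory A | flawed) = 0.0336/0.1332 ≈ 0.2523
P(Factory F | flawed) = 0.0078/0.1332 ≈ 0.0586
P(Factory D | flawed) = 0.0014/0.1332 ≈ 0.0105

Factory C 0.2521, Factory B 0.0512, Factory E 0.3754, Factory A 0.2523, Factory F 0.0586, Factory D 0.0105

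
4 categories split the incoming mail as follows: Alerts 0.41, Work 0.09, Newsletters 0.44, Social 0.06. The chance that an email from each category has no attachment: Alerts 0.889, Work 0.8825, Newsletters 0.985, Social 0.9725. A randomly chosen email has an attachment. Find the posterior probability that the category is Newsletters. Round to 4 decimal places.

Taking complements, P(attachment | each) = Alerts 0.111, Work 0.1175, Newsletters 0.015, Social 0.0275.
By Bayes' rule, posterior ∝ prior × likelihood:
  Alerts: 0.41 × 0.111 = 0.04551
  Work: 0.09 × 0.1175 = 0.010575
  Newsletters: 0.44 × 0.015 = 0.0066
  Social: 0.06 × 0.0275 = 0.00165
Total = 0.064335.
P(Newsletters | evidence) = 0.0066 / 0.064335 ≈ 0.1026.

0.1026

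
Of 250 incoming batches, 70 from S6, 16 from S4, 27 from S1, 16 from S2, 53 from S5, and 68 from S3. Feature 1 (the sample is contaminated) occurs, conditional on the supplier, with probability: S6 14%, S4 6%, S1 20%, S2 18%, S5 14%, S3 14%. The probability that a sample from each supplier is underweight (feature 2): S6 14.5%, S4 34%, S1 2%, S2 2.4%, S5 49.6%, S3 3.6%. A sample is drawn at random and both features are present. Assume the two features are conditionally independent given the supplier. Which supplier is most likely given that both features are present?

Prior × likelihood for each hypothesis:
  S6: 0.28 × 0.14 × 0.145 = 0.005684
  S4: 0.064 × 0.06 × 0.34 = 0.0013056
  S1: 0.108 × 0.2 × 0.02 = 0.000432
  S2: 0.064 × 0.18 × 0.024 = 0.00027648
  S5: 0.212 × 0.14 × 0.496 = 0.01472128
  S3: 0.272 × 0.14 × 0.036 = 0.00137088
Sum = 0.02379024.
Largest term belongs to S5, so S5 is most probable.

S5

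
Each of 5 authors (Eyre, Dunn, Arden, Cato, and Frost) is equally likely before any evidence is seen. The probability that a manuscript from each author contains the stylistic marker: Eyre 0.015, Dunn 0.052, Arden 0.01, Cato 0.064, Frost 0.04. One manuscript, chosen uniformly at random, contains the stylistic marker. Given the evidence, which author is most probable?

Cato

Since the prior is uniform, the posterior is proportional to the likelihood:
  Eyre: 0.015
  Dunn: 0.052
  Arden: 0.01
  Cato: 0.064
  Frost: 0.04
Total = 0.181.
Largest term belongs to Cato, so Cato is most probable.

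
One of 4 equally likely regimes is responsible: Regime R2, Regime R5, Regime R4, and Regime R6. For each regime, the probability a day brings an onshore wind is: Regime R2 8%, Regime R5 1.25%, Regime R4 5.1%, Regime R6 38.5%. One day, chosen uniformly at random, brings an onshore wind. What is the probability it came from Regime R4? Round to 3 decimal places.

0.096

Since the prior is uniform, the posterior is proportional to the likelihood:
  Regime R2: 0.08
  Regime R5: 0.0125
  Regime R4: 0.051
  Regime R6: 0.385
Normalizing constant = 0.5285.
P(Regime R4 | evidence) = 0.051 / 0.5285 ≈ 0.096.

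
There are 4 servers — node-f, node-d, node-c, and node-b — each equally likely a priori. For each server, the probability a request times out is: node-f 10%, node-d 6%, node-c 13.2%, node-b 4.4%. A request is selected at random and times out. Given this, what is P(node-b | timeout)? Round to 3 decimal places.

With a uniform prior (1/4 each), posterior ∝ likelihood:
  node-f: 0.1
  node-d: 0.06
  node-c: 0.132
  node-b: 0.044
Total = 0.336.
P(node-b | evidence) = 0.044 / 0.336 ≈ 0.131.

0.131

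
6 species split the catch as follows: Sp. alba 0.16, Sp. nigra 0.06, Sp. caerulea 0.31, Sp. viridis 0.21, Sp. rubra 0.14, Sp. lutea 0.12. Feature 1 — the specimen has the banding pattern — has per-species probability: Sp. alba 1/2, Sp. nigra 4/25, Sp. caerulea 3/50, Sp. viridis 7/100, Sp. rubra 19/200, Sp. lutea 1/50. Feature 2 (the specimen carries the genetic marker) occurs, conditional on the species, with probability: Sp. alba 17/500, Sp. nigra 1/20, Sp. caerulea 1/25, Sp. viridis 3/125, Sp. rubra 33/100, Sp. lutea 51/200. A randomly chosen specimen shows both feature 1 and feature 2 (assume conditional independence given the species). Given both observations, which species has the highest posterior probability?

Prior × likelihood for each hypothesis:
  Sp. alba: 0.16 × 0.5 × 0.034 = 0.00272
  Sp. nigra: 0.06 × 0.16 × 0.05 = 0.00048
  Sp. caerulea: 0.31 × 0.06 × 0.04 = 0.000744
  Sp. viridis: 0.21 × 0.07 × 0.024 = 0.0003528
  Sp. rubra: 0.14 × 0.095 × 0.33 = 0.004389
  Sp. lutea: 0.12 × 0.02 × 0.255 = 0.000612
Total = 0.0092978.
Largest term belongs to Sp. rubra, so Sp. rubra is most probable.

Sp. rubra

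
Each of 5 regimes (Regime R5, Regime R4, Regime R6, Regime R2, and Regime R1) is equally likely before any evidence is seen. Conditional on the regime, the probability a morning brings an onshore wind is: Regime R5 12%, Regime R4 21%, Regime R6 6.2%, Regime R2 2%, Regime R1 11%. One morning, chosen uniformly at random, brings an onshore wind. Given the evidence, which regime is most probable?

With a uniform prior (1/5 each), posterior ∝ likelihood:
  Regime R5: 0.12
  Regime R4: 0.21
  Regime R6: 0.062
  Regime R2: 0.02
  Regime R1: 0.11
Total = 0.522.
Largest term belongs to Regime R4, so Regime R4 is most probable.

Regime R4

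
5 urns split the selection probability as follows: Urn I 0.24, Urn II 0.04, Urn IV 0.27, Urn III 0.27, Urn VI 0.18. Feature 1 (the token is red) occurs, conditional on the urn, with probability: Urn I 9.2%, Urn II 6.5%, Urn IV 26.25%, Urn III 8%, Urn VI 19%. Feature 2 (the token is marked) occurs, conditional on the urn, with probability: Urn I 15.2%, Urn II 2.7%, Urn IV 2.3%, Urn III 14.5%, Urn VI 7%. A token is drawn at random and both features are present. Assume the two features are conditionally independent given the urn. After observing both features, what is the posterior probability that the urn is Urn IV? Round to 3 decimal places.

Prior × likelihood for each hypothesis:
  Urn I: 0.24 × 0.092 × 0.152 = 0.00335616
  Urn II: 0.04 × 0.065 × 0.027 = 0.0000702
  Urn IV: 0.27 × 0.2625 × 0.023 = 0.001630125
  Urn III: 0.27 × 0.08 × 0.145 = 0.003132
  Urn VI: 0.18 × 0.19 × 0.07 = 0.002394
Sum = 0.010582485.
P(Urn IV | evidence) = 0.001630125 / 0.010582485 ≈ 0.154.

0.154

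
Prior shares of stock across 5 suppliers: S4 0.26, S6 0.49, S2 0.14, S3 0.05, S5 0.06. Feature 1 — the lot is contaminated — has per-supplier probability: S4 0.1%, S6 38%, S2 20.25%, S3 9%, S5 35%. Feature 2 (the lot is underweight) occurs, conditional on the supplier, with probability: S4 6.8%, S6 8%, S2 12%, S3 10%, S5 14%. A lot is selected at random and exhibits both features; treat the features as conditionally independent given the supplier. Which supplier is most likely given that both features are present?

S6

Compute prior × likelihood for every hypothesis:
  S4: 0.26 × 0.001 × 0.068 = 0.00001768
  S6: 0.49 × 0.38 × 0.08 = 0.014896
  S2: 0.14 × 0.2025 × 0.12 = 0.003402
  S3: 0.05 × 0.09 × 0.1 = 0.00045
  S5: 0.06 × 0.35 × 0.14 = 0.00294
Sum = 0.02170568.
Largest term belongs to S6, so S6 is most probable.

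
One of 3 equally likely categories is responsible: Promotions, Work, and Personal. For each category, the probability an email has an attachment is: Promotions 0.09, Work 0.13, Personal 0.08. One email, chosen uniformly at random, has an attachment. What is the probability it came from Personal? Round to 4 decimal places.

0.2667

With a uniform prior (1/3 each), posterior ∝ likelihood:
  Promotions: 0.09
  Work: 0.13
  Personal: 0.08
Sum = 0.3.
P(Personal | evidence) = 0.08 / 0.3 ≈ 0.2667.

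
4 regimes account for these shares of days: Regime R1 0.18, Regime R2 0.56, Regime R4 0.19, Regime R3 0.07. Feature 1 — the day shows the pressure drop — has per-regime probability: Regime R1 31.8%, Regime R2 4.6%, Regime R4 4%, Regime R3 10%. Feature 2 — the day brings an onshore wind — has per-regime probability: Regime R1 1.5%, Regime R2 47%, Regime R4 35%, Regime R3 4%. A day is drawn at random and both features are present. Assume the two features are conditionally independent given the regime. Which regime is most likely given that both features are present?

By Bayes' rule, posterior ∝ prior × likelihood:
  Regime R1: 0.18 × 0.318 × 0.015 = 0.0008586
  Regime R2: 0.56 × 0.046 × 0.47 = 0.0121072
  Regime R4: 0.19 × 0.04 × 0.35 = 0.00266
  Regime R3: 0.07 × 0.1 × 0.04 = 0.00028
Total = 0.0159058.
Largest term belongs to Regime R2, so Regime R2 is most probable.

Regime R2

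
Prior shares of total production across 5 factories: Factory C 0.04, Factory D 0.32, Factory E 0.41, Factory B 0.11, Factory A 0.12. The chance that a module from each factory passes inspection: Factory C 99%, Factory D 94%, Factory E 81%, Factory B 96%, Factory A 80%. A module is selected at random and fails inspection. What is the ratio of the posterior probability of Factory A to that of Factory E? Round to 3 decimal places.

Taking complements, P(nonconforming | each) = Factory C 0.01, Factory D 0.06, Factory E 0.19, Factory B 0.04, Factory A 0.2.
Prior × likelihood for each hypothesis:
  Factory C: 0.04 × 0.01 = 0.0004
  Factory D: 0.32 × 0.06 = 0.0192
  Factory E: 0.41 × 0.19 = 0.0779
  Factory B: 0.11 × 0.04 = 0.0044
  Factory A: 0.12 × 0.2 = 0.024
Total = 0.1259.
The ratio is 0.024 / 0.0779 (the normalizer cancels) = 0.308.

0.308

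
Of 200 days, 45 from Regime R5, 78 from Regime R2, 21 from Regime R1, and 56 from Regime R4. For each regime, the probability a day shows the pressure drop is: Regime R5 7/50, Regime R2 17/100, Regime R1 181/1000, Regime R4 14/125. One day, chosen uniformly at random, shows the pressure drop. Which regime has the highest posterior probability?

Regime R2

Prior × likelihood for each hypothesis:
  Regime R5: 0.225 × 0.14 = 0.0315
  Regime R2: 0.39 × 0.17 = 0.0663
  Regime R1: 0.105 × 0.181 = 0.019005
  Regime R4: 0.28 × 0.112 = 0.03136
Normalizing constant = 0.148165.
Largest term belongs to Regime R2, so Regime R2 is most probable.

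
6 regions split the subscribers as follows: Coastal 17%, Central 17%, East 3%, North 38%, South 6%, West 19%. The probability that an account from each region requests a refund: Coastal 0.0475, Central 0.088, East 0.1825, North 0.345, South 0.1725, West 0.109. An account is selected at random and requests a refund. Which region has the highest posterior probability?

Prior × likelihood for each hypothesis:
  Coastal: 0.17 × 0.0475 = 0.008075
  Central: 0.17 × 0.088 = 0.01496
  East: 0.03 × 0.1825 = 0.005475
  North: 0.38 × 0.345 = 0.1311
  South: 0.06 × 0.1725 = 0.01035
  West: 0.19 × 0.109 = 0.02071
Sum = 0.19067.
Largest term belongs to North, so North is most probable.

North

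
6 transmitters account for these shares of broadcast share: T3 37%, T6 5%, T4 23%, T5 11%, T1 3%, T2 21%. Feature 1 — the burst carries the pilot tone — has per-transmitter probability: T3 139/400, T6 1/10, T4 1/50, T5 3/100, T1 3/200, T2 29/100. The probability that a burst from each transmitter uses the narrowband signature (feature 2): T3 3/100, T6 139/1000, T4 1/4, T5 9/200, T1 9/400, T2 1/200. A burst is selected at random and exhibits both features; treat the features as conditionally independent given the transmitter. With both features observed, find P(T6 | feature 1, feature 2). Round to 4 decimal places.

0.1127

Compute prior × likelihood for every hypothesis:
  T3: 0.37 × 0.3475 × 0.03 = 0.00385725
  T6: 0.05 × 0.1 × 0.139 = 0.000695
  T4: 0.23 × 0.02 × 0.25 = 0.00115
  T5: 0.11 × 0.03 × 0.045 = 0.0001485
  T1: 0.03 × 0.015 × 0.0225 = 0.000010125
  T2: 0.21 × 0.29 × 0.005 = 0.0003045
Normalizing constant = 0.006165375.
P(T6 | evidence) = 0.000695 / 0.006165375 ≈ 0.1127.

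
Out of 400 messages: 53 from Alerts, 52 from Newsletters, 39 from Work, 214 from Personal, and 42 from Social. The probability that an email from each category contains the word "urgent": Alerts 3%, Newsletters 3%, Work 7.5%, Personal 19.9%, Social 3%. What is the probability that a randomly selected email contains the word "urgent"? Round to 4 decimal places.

0.1248

Unnormalized posteriors (prior × likelihood):
  Alerts: 0.1325 × 0.03 = 0.003975
  Newsletters: 0.13 × 0.03 = 0.0039
  Work: 0.0975 × 0.075 = 0.0073125
  Personal: 0.535 × 0.199 = 0.106465
  Social: 0.105 × 0.03 = 0.00315
P(urgent-flag) = 0.003975 + 0.0039 + 0.0073125 + 0.106465 + 0.00315 = 0.1248025 → 0.1248.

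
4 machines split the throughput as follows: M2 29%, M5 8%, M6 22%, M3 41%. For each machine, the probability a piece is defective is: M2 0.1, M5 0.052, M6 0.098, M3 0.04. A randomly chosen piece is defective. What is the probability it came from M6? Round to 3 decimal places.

Unnormalized posteriors (prior × likelihood):
  M2: 0.29 × 0.1 = 0.029
  M5: 0.08 × 0.052 = 0.00416
  M6: 0.22 × 0.098 = 0.02156
  M3: 0.41 × 0.04 = 0.0164
Total = 0.07112.
P(M6 | evidence) = 0.02156 / 0.07112 ≈ 0.303.

0.303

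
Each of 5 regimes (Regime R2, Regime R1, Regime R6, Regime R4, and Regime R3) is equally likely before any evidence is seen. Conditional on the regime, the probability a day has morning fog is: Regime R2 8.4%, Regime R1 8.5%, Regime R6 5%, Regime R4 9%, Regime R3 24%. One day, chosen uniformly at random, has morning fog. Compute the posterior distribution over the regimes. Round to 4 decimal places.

Since the prior is uniform, the posterior is proportional to the likelihood:
  Regime R2: 0.084
  Regime R1: 0.085
  Regime R6: 0.05
  Regime R4: 0.09
  Regime R3: 0.24
Normalizing constant = 0.549.
P(Regime R2 | fog) = 0.084/0.549 ≈ 0.1530
P(Regime R1 | fog) = 0.085/0.549 ≈ 0.1548
P(Regime R6 | fog) = 0.05/0.549 ≈ 0.0911
P(Regime R4 | fog) = 0.09/0.549 ≈ 0.1639
P(Regime R3 | fog) = 0.24/0.549 ≈ 0.4372

Regime R2 0.1530, Regime R1 0.1548, Regime R6 0.0911, Regime R4 0.1639, Regime R3 0.4372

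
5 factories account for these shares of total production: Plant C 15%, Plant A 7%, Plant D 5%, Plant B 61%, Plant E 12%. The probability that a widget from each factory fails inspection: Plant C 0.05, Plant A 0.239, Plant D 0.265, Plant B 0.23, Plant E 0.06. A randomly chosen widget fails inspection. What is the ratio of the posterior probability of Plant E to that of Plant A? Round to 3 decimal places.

0.430

Compute prior × likelihood for every hypothesis:
  Plant C: 0.15 × 0.05 = 0.0075
  Plant A: 0.07 × 0.239 = 0.01673
  Plant D: 0.05 × 0.265 = 0.01325
  Plant B: 0.61 × 0.23 = 0.1403
  Plant E: 0.12 × 0.06 = 0.0072
Normalizing constant = 0.18498.
The ratio is 0.0072 / 0.01673 (the normalizer cancels) = 0.430.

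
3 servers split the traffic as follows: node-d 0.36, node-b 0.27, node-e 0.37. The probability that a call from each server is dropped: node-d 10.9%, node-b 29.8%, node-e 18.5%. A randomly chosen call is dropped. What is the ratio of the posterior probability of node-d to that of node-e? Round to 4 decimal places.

0.5733

Prior × likelihood for each hypothesis:
  node-d: 0.36 × 0.109 = 0.03924
  node-b: 0.27 × 0.298 = 0.08046
  node-e: 0.37 × 0.185 = 0.06845
Normalizing constant = 0.18815.
The ratio is 0.03924 / 0.06845 (the normalizer cancels) = 0.5733.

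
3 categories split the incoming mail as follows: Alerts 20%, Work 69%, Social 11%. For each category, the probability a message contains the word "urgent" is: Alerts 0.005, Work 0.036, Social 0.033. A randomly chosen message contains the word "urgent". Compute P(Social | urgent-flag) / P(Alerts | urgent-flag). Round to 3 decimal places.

3.630

By Bayes' rule, posterior ∝ prior × likelihood:
  Alerts: 0.2 × 0.005 = 0.001
  Work: 0.69 × 0.036 = 0.02484
  Social: 0.11 × 0.033 = 0.00363
Sum = 0.02947.
The ratio is 0.00363 / 0.001 (the normalizer cancels) = 3.630.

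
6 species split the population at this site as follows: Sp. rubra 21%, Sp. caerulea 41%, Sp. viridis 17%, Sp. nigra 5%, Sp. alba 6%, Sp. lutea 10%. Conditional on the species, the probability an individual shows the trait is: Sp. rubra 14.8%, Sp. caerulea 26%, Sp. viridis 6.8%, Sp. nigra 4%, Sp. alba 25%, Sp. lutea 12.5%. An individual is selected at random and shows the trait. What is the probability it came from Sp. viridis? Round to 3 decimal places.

0.065

By Bayes' rule, posterior ∝ prior × likelihood:
  Sp. rubra: 0.21 × 0.148 = 0.03108
  Sp. caerulea: 0.41 × 0.26 = 0.1066
  Sp. viridis: 0.17 × 0.068 = 0.01156
  Sp. nigra: 0.05 × 0.04 = 0.002
  Sp. alba: 0.06 × 0.25 = 0.015
  Sp. lutea: 0.1 × 0.125 = 0.0125
Total = 0.17874.
P(Sp. viridis | evidence) = 0.01156 / 0.17874 ≈ 0.065.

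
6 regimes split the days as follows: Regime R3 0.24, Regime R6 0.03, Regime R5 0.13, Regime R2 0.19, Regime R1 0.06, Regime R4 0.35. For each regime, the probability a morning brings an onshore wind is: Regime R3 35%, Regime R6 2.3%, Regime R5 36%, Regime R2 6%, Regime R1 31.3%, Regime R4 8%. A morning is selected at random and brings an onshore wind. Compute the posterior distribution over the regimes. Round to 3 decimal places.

Unnormalized posteriors (prior × likelihood):
  Regime R3: 0.24 × 0.35 = 0.084
  Regime R6: 0.03 × 0.023 = 0.00069
  Regime R5: 0.13 × 0.36 = 0.0468
  Regime R2: 0.19 × 0.06 = 0.0114
  Regime R1: 0.06 × 0.313 = 0.01878
  Regime R4: 0.35 × 0.08 = 0.028
Total = 0.18967.
P(Regime R3 | onshore) = 0.084/0.18967 ≈ 0.443
P(Regime R6 | onshore) = 0.00069/0.18967 ≈ 0.004
P(Regime R5 | onshore) = 0.0468/0.18967 ≈ 0.247
P(Regime R2 | onshore) = 0.0114/0.18967 ≈ 0.060
P(Regime R1 | onshore) = 0.01878/0.18967 ≈ 0.099
P(Regime R4 | onshore) = 0.028/0.18967 ≈ 0.148

Regime R3 0.443, Regime R6 0.004, Regime R5 0.247, Regime R2 0.060, Regime R1 0.099, Regime R4 0.148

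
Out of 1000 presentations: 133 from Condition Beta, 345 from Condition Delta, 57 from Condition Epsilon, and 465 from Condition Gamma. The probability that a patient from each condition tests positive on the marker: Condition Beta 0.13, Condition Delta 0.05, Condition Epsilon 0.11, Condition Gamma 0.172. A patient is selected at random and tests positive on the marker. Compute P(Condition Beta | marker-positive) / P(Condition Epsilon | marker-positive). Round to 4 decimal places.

2.7576

Compute prior × likelihood for every hypothesis:
  Condition Beta: 0.133 × 0.13 = 0.01729
  Condition Delta: 0.345 × 0.05 = 0.01725
  Condition Epsilon: 0.057 × 0.11 = 0.00627
  Condition Gamma: 0.465 × 0.172 = 0.07998
Total = 0.12079.
The ratio is 0.01729 / 0.00627 (the normalizer cancels) = 2.7576.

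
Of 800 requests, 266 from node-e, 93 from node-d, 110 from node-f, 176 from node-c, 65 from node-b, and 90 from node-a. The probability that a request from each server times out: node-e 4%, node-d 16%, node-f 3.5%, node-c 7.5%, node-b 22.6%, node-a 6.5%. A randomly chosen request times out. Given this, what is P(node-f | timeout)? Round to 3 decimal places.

Compute prior × likelihood for every hypothesis:
  node-e: 0.3325 × 0.04 = 0.0133
  node-d: 0.11625 × 0.16 = 0.0186
  node-f: 0.1375 × 0.035 = 0.0048125
  node-c: 0.22 × 0.075 = 0.0165
  node-b: 0.08125 × 0.226 = 0.0183625
  node-a: 0.1125 × 0.065 = 0.0073125
Total = 0.0788875.
P(node-f | evidence) = 0.0048125 / 0.0788875 ≈ 0.061.

0.061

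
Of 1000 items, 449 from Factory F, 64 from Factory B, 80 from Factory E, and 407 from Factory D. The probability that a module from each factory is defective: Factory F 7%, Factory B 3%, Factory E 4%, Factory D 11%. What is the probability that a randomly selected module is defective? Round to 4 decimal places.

0.0813

Unnormalized posteriors (prior × likelihood):
  Factory F: 0.449 × 0.07 = 0.03143
  Factory B: 0.064 × 0.03 = 0.00192
  Factory E: 0.08 × 0.04 = 0.0032
  Factory D: 0.407 × 0.11 = 0.04477
P(defective) = 0.03143 + 0.00192 + 0.0032 + 0.04477 = 0.08132 → 0.0813.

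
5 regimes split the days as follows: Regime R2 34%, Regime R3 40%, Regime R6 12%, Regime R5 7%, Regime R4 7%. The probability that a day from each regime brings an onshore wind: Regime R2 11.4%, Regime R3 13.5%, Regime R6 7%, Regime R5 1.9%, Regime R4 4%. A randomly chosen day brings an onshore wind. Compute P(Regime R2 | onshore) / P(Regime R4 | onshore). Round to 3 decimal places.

Compute prior × likelihood for every hypothesis:
  Regime R2: 0.34 × 0.114 = 0.03876
  Regime R3: 0.4 × 0.135 = 0.054
  Regime R6: 0.12 × 0.07 = 0.0084
  Regime R5: 0.07 × 0.019 = 0.00133
  Regime R4: 0.07 × 0.04 = 0.0028
Total = 0.10529.
The ratio is 0.03876 / 0.0028 (the normalizer cancels) = 13.843.

13.843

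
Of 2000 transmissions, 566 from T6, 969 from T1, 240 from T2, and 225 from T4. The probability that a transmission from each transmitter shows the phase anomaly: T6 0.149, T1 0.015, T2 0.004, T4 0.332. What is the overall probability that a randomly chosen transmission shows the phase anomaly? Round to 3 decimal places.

0.087

By Bayes' rule, posterior ∝ prior × likelihood:
  T6: 0.283 × 0.149 = 0.042167
  T1: 0.4845 × 0.015 = 0.0072675
  T2: 0.12 × 0.004 = 0.00048
  T4: 0.1125 × 0.332 = 0.03735
P(anomaly) = 0.042167 + 0.0072675 + 0.00048 + 0.03735 = 0.0872645 → 0.087.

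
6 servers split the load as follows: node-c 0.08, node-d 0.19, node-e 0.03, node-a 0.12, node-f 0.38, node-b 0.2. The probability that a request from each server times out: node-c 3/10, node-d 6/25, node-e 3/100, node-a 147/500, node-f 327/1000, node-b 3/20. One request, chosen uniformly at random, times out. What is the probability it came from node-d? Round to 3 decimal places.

By Bayes' rule, posterior ∝ prior × likelihood:
  node-c: 0.08 × 0.3 = 0.024
  node-d: 0.19 × 0.24 = 0.0456
  node-e: 0.03 × 0.03 = 0.0009
  node-a: 0.12 × 0.294 = 0.03528
  node-f: 0.38 × 0.327 = 0.12426
  node-b: 0.2 × 0.15 = 0.03
Normalizing constant = 0.26004.
P(node-d | evidence) = 0.0456 / 0.26004 ≈ 0.175.

0.175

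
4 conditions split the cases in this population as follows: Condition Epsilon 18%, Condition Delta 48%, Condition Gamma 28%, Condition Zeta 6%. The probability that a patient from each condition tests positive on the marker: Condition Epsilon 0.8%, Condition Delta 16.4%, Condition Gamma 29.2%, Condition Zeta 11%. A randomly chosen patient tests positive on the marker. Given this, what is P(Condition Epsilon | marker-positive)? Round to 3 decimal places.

By Bayes' rule, posterior ∝ prior × likelihood:
  Condition Epsilon: 0.18 × 0.008 = 0.00144
  Condition Delta: 0.48 × 0.164 = 0.07872
  Condition Gamma: 0.28 × 0.292 = 0.08176
  Condition Zeta: 0.06 × 0.11 = 0.0066
Sum = 0.16852.
P(Condition Epsilon | evidence) = 0.00144 / 0.16852 ≈ 0.009.

0.009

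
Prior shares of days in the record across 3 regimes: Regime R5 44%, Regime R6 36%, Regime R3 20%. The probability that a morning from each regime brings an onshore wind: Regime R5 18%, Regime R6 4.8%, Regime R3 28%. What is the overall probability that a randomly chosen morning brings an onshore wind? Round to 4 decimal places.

0.1525

By Bayes' rule, posterior ∝ prior × likelihood:
  Regime R5: 0.44 × 0.18 = 0.0792
  Regime R6: 0.36 × 0.048 = 0.01728
  Regime R3: 0.2 × 0.28 = 0.056
P(onshore) = 0.0792 + 0.01728 + 0.056 = 0.15248 → 0.1525.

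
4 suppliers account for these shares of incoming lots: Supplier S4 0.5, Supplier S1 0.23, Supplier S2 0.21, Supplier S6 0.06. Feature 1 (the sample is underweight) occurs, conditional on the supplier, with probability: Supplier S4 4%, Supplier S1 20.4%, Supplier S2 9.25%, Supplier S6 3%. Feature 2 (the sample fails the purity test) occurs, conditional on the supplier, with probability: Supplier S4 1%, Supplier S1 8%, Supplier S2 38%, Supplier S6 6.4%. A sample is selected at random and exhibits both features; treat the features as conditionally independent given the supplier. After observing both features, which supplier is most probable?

Supplier S2

Unnormalized posteriors (prior × likelihood):
  Supplier S4: 0.5 × 0.04 × 0.01 = 0.0002
  Supplier S1: 0.23 × 0.204 × 0.08 = 0.0037536
  Supplier S2: 0.21 × 0.0925 × 0.38 = 0.0073815
  Supplier S6: 0.06 × 0.03 × 0.064 = 0.0001152
Sum = 0.0114503.
Largest term belongs to Supplier S2, so Supplier S2 is most probable.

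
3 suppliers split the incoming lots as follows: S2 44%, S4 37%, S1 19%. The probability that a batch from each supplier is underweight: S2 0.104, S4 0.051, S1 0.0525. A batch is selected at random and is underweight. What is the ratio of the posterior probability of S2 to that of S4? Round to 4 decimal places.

Prior × likelihood for each hypothesis:
  S2: 0.44 × 0.104 = 0.04576
  S4: 0.37 × 0.051 = 0.01887
  S1: 0.19 × 0.0525 = 0.009975
Total = 0.074605.
The ratio is 0.04576 / 0.01887 (the normalizer cancels) = 2.4250.

2.4250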